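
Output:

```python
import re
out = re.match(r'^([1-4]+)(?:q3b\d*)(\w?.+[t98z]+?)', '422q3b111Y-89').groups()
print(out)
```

('422', 'Y-89')

Pattern: anchored at the start of the string; then one or more of a character in [1-4] (captured); then the literal 'q3b', then zero or more of a digit (non-capturing group); then optionally a word character, then one or more of any character, then one or more of one of [t98z] (lazy) (captured).
`match` is anchored at position 0; if the pattern doesn't fit there, it returns None.
The match spans [0:13] → '422q3b111Y-89'.
Captured: group 1 = '422', group 2 = 'Y-89'.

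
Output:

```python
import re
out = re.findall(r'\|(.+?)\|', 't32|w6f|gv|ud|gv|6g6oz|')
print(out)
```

Because the quantifier is non-greedy, it stops expanding at the earliest point where the rest of the pattern can succeed.
Walking the string: at [3:8] match '|w6f|', group 1 = 'w6f'; at [10:14] match '|ud|', group 1 = 'ud'; at [16:23] match '|6g6oz|', group 1 = '6g6oz'.
One capturing group, so `findall` returns just the captured substring from each match — 3 in all.

['w6f', 'ud', '6g6oz']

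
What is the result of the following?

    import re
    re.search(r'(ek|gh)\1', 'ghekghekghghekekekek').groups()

('gh',)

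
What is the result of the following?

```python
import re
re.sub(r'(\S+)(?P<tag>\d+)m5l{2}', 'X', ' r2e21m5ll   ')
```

The pattern matches one or more of a non-whitespace character (captured); then one or more of a digit (captured as 'tag'); then the literal 'm5', then exactly 2 of a literal 'l'.
Matches: at [1:10] → 'r2e21m5ll'.
`sub` substitutes 'X' at each match site.

' X   '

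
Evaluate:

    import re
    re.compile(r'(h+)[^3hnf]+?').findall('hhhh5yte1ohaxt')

Pattern: one or more of a literal 'h' (captured); then one or more of any character except [3hnf] (lazy).
Matches: at [0:5] match 'hhhh5', group 1 = 'hhhh'; at [10:12] match 'ha', group 1 = 'h'.
With a single group, `findall` returns only what that group captured — 2 items.

['hhhh', 'h']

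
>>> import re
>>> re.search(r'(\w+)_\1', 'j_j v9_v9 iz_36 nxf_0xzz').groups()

The match spans [0:3] → 'j_j'.
Captured: group 1 = 'j'.

('j',)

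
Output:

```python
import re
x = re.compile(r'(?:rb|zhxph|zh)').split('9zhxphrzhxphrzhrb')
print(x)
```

['9', 'r', 'r', '', '']

Alternation tries branches left to right and keeps the first one that lets the overall match succeed at that position.
The string is cut at each match, leaving 5 pieces.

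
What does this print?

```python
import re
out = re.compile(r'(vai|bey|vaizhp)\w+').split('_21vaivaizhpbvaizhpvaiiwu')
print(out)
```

['_21', 'vai', '']

With a capturing group present, the delimiter's captured portion is kept in the result list.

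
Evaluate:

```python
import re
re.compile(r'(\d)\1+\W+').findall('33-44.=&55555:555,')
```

['3', '4', '5', '5']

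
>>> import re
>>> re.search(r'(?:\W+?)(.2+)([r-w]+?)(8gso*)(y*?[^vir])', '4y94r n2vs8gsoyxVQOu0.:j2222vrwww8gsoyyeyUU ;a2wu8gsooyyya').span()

(5, 15)

The `?` after the quantifier makes it lazy — it takes as little as possible before letting the rest of the pattern try.
The match spans [5:15] → ' n2vs8gsoy'.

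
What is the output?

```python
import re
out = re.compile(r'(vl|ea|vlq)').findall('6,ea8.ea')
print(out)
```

Matches: at [2:4] match 'ea', group 1 = 'ea'; at [6:8] match 'ea', group 1 = 'ea'.
`findall` collects group 1 from each match (2 total).

['ea', 'ea']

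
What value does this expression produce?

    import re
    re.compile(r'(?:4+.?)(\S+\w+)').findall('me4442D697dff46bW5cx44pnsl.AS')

['D697dff46bW5cx44pnsl.AS']

With a single group, `findall` returns only what that group captured — 1 item.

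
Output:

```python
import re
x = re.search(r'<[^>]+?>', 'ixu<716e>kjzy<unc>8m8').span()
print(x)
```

(3, 9)

`search` walks the string left to right and returns the first match it finds.
The match spans [3:9] → '<716e>'.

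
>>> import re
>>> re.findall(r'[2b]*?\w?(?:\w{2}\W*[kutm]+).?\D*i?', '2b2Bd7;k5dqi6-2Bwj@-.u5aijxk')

['2b2Bd7;k5dqi', '2Bwj@-.u5aijxk']

The pattern matches zero or more of one of [2b] (lazy), then optionally a word character; then exactly 2 of a word character, then zero or more of a non-word character, then one or more of one of [kutm] (non-capturing group); then optionally any character; then zero or more of a non-digit, then optionally the literal 'i'.
`findall` yields the raw match text (2 of them) because the pattern has no groups.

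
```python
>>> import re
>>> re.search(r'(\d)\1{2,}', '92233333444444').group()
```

'33333'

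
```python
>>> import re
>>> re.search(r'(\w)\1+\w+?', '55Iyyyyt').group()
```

'55I'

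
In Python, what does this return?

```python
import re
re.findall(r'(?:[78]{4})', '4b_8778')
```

`findall` yields the raw match text (1 of them) because the pattern has no groups.

['8778']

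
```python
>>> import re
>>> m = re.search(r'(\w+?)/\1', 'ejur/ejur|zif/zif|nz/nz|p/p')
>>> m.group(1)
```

The match spans [0:9] → 'ejur/ejur'.
Captured: group 1 = 'ejur'.

'ejur'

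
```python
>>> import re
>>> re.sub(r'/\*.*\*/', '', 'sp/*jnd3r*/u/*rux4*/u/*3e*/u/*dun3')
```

'spu/*dun3'

Matches: at [2:27] → '/*jnd3r*/u/*rux4*/u/*3e*/'.
Every occurrence is swapped for ''.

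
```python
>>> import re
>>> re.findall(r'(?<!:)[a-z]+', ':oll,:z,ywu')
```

['ll', 'ywu']

Because the assertion is negative and zero-width, positions next to the forbidden text are skipped.
Walking the string: at [2:4] → 'll'; at [8:11] → 'ywu'.
Since nothing is captured, `findall` lists the 2 matched substrings directly.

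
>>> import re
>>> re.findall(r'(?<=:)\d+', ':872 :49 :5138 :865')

['872', '49', '5138', '865']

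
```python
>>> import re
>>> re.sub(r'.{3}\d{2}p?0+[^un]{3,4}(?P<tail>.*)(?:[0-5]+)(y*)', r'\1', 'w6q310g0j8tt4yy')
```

This matches exactly 3 of any character, then exactly 2 of a digit, then optionally the literal 'p'; then one or more of a literal '0', then 3 to 4 of any character except [un]; then zero or more of any character (captured as 'tail'); then one or more of a character in [0-5] (non-capturing group); then zero or more of a literal 'y' (captured).
Matches: at [0:15] → 'w6q310g0j8tt4yy'.
`\1` in the replacement pulls in group 1's text for each match.

'tt'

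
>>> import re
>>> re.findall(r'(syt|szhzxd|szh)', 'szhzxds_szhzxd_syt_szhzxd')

['szhzxd', 'szhzxd', 'syt', 'szhzxd']

`|` is ordered: at each position the engine commits to the first alternative that works.
Matches: at [0:6] match 'szhzxd', group 1 = 'szhzxd'; at [8:14] match 'szhzxd', group 1 = 'szhzxd'; at [15:18] match 'syt', group 1 = 'syt'; at [19:25] match 'szhzxd', group 1 = 'szhzxd'.
`findall` collects group 1 from each match (4 total).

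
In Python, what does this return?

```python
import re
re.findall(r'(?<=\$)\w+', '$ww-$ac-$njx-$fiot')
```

['ww', 'ac', 'njx', 'fiot']

Lookahead/lookbehind check context without consuming it, so the matched span excludes the asserted characters.
Walking the string: at [1:3] → 'ww'; at [5:7] → 'ac'; at [9:12] → 'njx'; at [14:18] → 'fiot'.
No capturing groups, so `findall` returns the 4 full match strings.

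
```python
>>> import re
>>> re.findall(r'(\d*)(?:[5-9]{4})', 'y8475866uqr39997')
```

['847', '3']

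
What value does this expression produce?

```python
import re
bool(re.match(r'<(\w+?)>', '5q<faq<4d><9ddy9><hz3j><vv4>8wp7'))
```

`match` is anchored at position 0; if the pattern doesn't fit there, it returns None.
Here the pattern fails at index 0, so the call returns None, and `bool(None)` is False.

False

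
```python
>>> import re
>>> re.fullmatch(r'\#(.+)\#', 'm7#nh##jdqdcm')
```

For `fullmatch`, every character of the input must be accounted for by the pattern.
Here there's no way to consume every character, so the call returns None.

None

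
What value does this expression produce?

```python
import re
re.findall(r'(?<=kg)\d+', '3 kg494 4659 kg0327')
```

Lookahead/lookbehind check context without consuming it, so the matched span excludes the asserted characters.
Since nothing is captured, `findall` lists the 2 matched substrings directly.

['494', '0327']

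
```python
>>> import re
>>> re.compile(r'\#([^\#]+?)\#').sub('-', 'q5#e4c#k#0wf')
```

Matches: at [2:7] → '#e4c#'.
Every occurrence is swapped for '-'.

'q5-k#0wf'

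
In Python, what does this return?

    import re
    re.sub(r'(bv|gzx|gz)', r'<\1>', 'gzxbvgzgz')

`|` is ordered: at each position the engine commits to the first alternative that works.
The replacement refers to a captured group, so each match is rewritten using its own captured text.

'<gzx><bv><gz><gz>'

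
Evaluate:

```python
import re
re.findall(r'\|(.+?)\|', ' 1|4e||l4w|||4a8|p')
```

['4e', 'l4w', '|4a8']

The `?` after the quantifier makes it lazy — it takes as little as possible before letting the rest of the pattern try.
With a single group, `findall` returns only what that group captured — 3 items.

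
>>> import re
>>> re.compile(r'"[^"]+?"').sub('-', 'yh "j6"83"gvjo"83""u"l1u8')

'yh -83-83"-l1u8'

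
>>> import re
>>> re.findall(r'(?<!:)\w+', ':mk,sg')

['k', 'sg']

The negative lookahead/lookbehind blocks any match where the forbidden context is present.
`findall` yields the raw match text (2 of them) because the pattern has no groups.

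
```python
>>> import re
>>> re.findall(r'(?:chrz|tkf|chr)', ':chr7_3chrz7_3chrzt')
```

['chr', 'chrz', 'chrz']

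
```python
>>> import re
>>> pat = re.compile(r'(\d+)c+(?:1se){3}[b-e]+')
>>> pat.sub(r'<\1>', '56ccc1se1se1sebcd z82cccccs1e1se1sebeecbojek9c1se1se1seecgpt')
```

'<56> z82cccccs1e1se1sebeecbojek<9>gpt'

The pattern matches one or more of a digit (captured); then one or more of the literal 'c', then the literal '1se' repeated 3 times, then one or more of a character in [b-e].
Matches: at [0:17] → '56ccc1se1se1sebcd'; at [44:57] → '9c1se1se1seec'.
`\1` in the replacement pulls in group 1's text for each match.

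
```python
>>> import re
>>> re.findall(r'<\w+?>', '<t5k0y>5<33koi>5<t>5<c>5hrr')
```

Walking the string: at [0:7] → '<t5k0y>'; at [8:15] → '<33koi>'; at [16:19] → '<t>'; at [20:23] → '<c>'.
Since nothing is captured, `findall` lists the 4 matched substrings directly.

['<t5k0y>', '<33koi>', '<t>', '<c>']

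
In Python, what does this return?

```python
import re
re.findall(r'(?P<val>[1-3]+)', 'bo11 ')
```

['11']

Pattern: one or more of a character in [1-3] (captured as 'val').
Matches: at [2:4] match '11', group 1 = '11'.
One capturing group, so `findall` returns just the captured substring from the one match — 1 in all.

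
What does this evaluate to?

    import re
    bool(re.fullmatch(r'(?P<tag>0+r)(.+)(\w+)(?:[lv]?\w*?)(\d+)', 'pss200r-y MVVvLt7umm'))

`re.fullmatch` requires the pattern to consume the entire string.
Here the pattern can't cover the whole string, so the call returns None, and `bool(None)` is False.

False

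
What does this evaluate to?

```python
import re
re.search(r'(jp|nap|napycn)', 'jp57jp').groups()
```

The match spans [0:2] → 'jp'.
Captured: group 1 = 'jp'.

('jp',)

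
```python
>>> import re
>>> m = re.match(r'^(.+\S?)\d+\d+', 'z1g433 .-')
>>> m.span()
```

(0, 6)

This matches anchored at the start of the string; then one or more of any character, then optionally a non-whitespace character (captured); then one or more of a digit, then one or more of a digit.
`match` is anchored at position 0; if the pattern doesn't fit there, it returns None.
The match spans [0:6] → 'z1g433'.
Captured: group 1 = 'z1g4'.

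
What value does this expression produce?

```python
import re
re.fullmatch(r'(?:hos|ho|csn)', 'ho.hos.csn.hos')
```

None

For `fullmatch`, every character of the input must be accounted for by the pattern.
Here the string isn't matched end-to-end, so the call returns None.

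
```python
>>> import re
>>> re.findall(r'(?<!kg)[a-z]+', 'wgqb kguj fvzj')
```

['wgqb', 'kguj', 'fvzj']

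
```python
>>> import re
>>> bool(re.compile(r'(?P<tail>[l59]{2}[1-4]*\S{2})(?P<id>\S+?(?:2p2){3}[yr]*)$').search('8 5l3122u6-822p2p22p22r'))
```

False

The pattern matches exactly 2 of one of [l59], then zero or more of a character in [1-4], then exactly 2 of a non-whitespace character (captured as 'tail'); then one or more of a non-whitespace character (lazy), then the literal '2p2' repeated 3 times, then zero or more of one of [yr] (captured as 'id'); then anchored at the end.
`re.search` tries every starting position until one works.
Here the pattern never matches, so the call returns None, and `bool(None)` is False.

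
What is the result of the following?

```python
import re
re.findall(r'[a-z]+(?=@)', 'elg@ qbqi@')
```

The positive lookaround only admits positions where the adjacent text matches; those characters stay outside the span.
Since nothing is captured, `findall` lists the 2 matched substrings directly.

['elg', 'qbqi']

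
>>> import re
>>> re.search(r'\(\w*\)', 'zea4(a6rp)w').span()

`re.search` scans for the first position where the pattern succeeds.
The match spans [4:10] → '(a6rp)'.

(4, 10)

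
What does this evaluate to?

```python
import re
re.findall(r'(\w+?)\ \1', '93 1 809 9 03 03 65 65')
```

['9', '03', '65']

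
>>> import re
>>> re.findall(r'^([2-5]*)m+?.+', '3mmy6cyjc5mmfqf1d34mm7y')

This matches anchored at the start of the string; then zero or more of a character in [2-5] (captured); then one or more of a literal 'm' (lazy); then one or more of any character.
Matches: at [0:23] match '3mmy6cyjc5mmfqf1d34mm7y', group 1 = '3'.
One capturing group, so `findall` returns just the captured substring from the one match — 1 in all.

['3']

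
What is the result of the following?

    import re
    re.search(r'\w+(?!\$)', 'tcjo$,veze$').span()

(0, 3)

A negative assertion filters positions out without eating any characters.
`re.search` tries every starting position until one works.
The match spans [0:3] → 'tcj'.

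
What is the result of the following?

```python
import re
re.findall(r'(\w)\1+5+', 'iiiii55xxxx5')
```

A backreference is literal: `\1` must see the identical characters the first group matched.
One capturing group, so `findall` returns just the captured substring from each match — 2 in all.

['i', 'x']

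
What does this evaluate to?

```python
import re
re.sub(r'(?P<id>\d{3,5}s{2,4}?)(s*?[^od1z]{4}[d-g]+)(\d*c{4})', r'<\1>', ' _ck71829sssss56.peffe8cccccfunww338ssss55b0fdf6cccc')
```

' _ck<71829ss>cfunww<338ss>'

The pattern matches 3 to 5 of a digit, then 2 to 4 of a literal 's' (lazy) (captured as 'id'); then zero or more of the literal 's' (lazy), then exactly 4 of any character except [od1z], then one or more of a character in [d-g] (captured); then zero or more of a digit, then exactly 4 of the literal 'c' (captured).
A `+?`/`*?`/`{m,n}?` starts at its minimum and grows only as far as needed for what follows to match.
Matches: at [4:27] → '71829sssss56.peffe8cccc'; at [33:52] → '338ssss55b0fdf6cccc'.
`\1` in the replacement pulls in group 1's text for each match.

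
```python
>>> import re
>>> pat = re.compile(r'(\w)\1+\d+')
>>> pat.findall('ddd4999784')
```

A backreference is literal: `\1` must see the identical characters the first group matched.
Matches: at [0:10] match 'ddd4999784', group 1 = 'd'.
`findall` collects group 1 from the one match (1 total).

['d']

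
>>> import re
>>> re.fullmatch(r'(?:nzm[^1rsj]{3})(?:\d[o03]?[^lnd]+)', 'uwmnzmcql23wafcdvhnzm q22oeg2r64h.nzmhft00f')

None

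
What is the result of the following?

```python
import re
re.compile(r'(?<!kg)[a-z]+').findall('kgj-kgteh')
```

['kgj', 'kgteh']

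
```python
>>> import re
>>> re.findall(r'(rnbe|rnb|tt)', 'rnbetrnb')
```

Alternation tries branches left to right and keeps the first one that lets the overall match succeed at that position.
Scanning left to right: at [0:4] match 'rnbe', group 1 = 'rnbe'; at [5:8] match 'rnb', group 1 = 'rnb'.
`findall` collects group 1 from each match (2 total).

['rnbe', 'rnb']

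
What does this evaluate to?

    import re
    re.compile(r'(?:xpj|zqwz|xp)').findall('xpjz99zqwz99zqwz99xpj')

['xpj', 'zqwz', 'zqwz', 'xpj']

`|` is ordered: at each position the engine commits to the first alternative that works.
Scanning left to right: at [0:3] → 'xpj'; at [6:10] → 'zqwz'; at [12:16] → 'zqwz'; at [18:21] → 'xpj'.
With no groups in the pattern, `findall` gives back each whole match — 4 here.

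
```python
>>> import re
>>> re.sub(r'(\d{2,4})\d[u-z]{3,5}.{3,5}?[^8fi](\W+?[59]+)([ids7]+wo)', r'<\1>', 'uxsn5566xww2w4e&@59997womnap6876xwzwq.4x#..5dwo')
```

This matches 2 to 4 of a digit (captured); then a digit, then 3 to 5 of a character in [u-z], then 3 to 5 of any character (lazy); then any character except [8fi]; then one or more of a non-word character (lazy), then one or more of one of [59] (captured); then one or more of one of [ids7], then the literal 'wo' (captured).
Matches: at [4:24] → '5566xww2w4e&@59997wo'; at [28:47] → '6876xwzwq.4x#..5dwo'.
`\1` in the replacement pulls in group 1's text for each match.

'uxsn<556>mnap<687>'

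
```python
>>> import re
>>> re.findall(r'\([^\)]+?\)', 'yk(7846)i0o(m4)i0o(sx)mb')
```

['(7846)', '(m4)', '(sx)']

Matches: at [2:8] → '(7846)'; at [11:15] → '(m4)'; at [18:22] → '(sx)'.
No capturing groups, so `findall` returns the 3 full match strings.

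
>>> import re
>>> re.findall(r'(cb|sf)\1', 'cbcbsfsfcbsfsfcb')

['cb', 'sf', 'sf']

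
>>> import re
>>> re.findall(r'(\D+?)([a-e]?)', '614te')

With 2 capturing groups, `findall` returns a 2-tuple per match.

[('t', 'e')]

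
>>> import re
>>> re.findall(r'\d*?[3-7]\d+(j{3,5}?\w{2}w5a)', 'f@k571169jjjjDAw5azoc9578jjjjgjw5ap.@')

The pattern matches zero or more of a digit (lazy), then a character in [3-7], then one or more of a digit; then 3 to 5 of a literal 'j' (lazy), then exactly 2 of a word character, then the literal 'w5a' (captured).
Walking the string: at [3:18] match '571169jjjjDAw5a', group 1 = 'jjjjDAw5a'; at [21:34] match '9578jjjjgjw5a', group 1 = 'jjjjgjw5a'.
Because there's exactly one group, `findall` drops the full match and keeps group 1 from each hit.

['jjjjDAw5a', 'jjjjgjw5a']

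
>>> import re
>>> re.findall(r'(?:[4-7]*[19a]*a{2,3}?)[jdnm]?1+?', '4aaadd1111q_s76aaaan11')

['76aaaan1']

`findall` yields the raw match text (1 of them) because the pattern has no groups.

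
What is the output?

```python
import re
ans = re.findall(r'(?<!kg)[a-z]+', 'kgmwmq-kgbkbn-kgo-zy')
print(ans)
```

['kgmwmq', 'kgbkbn', 'kgo', 'zy']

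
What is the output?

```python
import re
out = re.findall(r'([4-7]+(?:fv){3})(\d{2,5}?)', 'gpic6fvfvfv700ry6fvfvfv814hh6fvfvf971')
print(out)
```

[('6fvfvfv', '70'), ('6fvfvfv', '81')]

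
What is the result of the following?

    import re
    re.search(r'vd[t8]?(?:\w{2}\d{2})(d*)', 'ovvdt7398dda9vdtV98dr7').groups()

The match spans [2:11] → 'vdt7398dd'.
Captured: group 1 = 'dd'.

('dd',)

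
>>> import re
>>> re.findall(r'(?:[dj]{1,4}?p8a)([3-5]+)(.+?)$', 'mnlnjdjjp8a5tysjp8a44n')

Pattern: 1 to 4 of one of [dj] (lazy), then the literal 'p8a' (non-capturing group); then one or more of a character in [3-5] (captured); then one or more of any character (lazy) (captured); then anchored at the end.
Scanning left to right: at [4:22] match 'jdjjp8a5tysjp8a44n', groups = ('5', 'tysjp8a44n').
`findall` packs the 2 group values into a tuple for every match.

[('5', 'tysjp8a44n')]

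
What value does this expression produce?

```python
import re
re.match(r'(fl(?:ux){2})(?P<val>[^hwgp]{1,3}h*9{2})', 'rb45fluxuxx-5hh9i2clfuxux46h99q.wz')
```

None

With `match`, the pattern is implicitly anchored at the beginning.
Here the string doesn't start with a match, so the call returns None.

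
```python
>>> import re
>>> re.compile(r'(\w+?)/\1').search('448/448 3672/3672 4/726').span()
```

(0, 7)

`\1` has to match the exact text group 1 already captured.
`search` walks the string left to right and returns the first match it finds.
The match spans [0:7] → '448/448'.
Captured: group 1 = '448'.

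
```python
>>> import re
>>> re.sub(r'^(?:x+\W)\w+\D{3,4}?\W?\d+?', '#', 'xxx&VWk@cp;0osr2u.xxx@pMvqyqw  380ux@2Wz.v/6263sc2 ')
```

The pattern matches anchored at the start of the string; then one or more of the literal 'x', then a non-word character (non-capturing group); then one or more of a word character, then 3 to 4 of a non-digit (lazy); then optionally a non-word character, then one or more of a digit (lazy).
Each match is replaced by '#'.

'#osr2u.xxx@pMvqyqw  380ux@2Wz.v/6263sc2 '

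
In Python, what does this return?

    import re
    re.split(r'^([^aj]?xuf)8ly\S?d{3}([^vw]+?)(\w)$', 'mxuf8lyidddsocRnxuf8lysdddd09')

['', 'mxuf', 'socRnxuf8lysdddd0', '9', '']

The pattern matches anchored at the start of the string; then optionally any character except [aj], then the literal 'xuf' (captured); then the literal '8ly', then optionally a non-whitespace character, then exactly 3 of the literal 'd'; then one or more of any character except [vw] (lazy) (captured); then a word character (captured); then anchored at the end.
Matches to split on: at [0:29] → 'mxuf8lyidddsocRnxuf8lysdddd09'.
With a capturing group present, the delimiter's captured portion is kept in the result list.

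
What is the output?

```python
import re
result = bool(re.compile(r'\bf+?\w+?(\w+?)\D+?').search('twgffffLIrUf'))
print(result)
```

False

This matches a word boundary (`\b`, zero-width); then one or more of a literal 'f' (lazy), then one or more of a word character (lazy); then one or more of a word character (lazy) (captured); then one or more of a non-digit (lazy).
`re.search` tries every starting position until one works.
Here the pattern never matches, so the call returns None, and `bool(None)` is False.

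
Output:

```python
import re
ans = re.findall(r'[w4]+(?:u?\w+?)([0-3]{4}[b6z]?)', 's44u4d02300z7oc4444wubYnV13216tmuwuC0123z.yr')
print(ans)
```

['0230', '13216', '0123z']

This matches one or more of one of [w4]; then optionally the literal 'u', then one or more of a word character (lazy) (non-capturing group); then exactly 4 of a character in [0-3], then optionally one of [b6z] (captured).
With a single group, `findall` returns only what that group captured — 3 items.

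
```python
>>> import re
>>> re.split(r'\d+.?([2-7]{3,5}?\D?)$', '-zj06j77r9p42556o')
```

['-zj06j77r', '42556o', '']

The pattern matches one or more of a digit, then optionally any character; then 3 to 5 of a character in [2-7] (lazy), then optionally a non-digit (captured); then anchored at the end.
Matches to split on: at [9:17] → '9p42556o'.
With a capturing group present, the delimiter's captured portion is kept in the result list.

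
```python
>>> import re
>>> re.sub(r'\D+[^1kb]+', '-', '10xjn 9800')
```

'10-'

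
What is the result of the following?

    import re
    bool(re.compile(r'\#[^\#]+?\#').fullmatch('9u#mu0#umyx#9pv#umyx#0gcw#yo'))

`re.fullmatch` requires the pattern to consume the entire string.
Here the pattern can't cover the whole string, so the call returns None, and `bool(None)` is False.

False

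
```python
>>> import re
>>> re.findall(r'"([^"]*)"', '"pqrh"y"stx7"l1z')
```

With a single group, `findall` returns only what that group captured — 2 items.

['pqrh', 'stx7']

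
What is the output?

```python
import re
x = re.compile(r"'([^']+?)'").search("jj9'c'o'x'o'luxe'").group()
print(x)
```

`re.search` tries every starting position until one works.
The match spans [3:6] → "'c'".
Captured: group 1 = 'c'.

'c'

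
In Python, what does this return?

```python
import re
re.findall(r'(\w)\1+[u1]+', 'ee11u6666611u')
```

['e', '6']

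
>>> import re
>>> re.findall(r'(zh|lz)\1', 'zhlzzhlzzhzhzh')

['zh']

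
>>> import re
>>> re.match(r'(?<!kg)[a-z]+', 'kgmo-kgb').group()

'kgmo'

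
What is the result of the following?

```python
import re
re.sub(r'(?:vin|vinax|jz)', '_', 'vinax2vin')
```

'_ax2_'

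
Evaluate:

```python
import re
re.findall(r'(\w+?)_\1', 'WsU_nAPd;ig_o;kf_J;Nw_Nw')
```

A backreference is literal: `\1` must see the identical characters the first group matched.
With a single group, `findall` returns only what that group captured — 1 item.

['Nw']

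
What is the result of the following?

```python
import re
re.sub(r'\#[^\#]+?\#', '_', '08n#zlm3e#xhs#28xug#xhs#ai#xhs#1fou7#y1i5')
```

'08n_xhs_xhs_xhs_y1i5'

Matches: at [3:10] → '#zlm3e#'; at [13:20] → '#28xug#'; at [23:27] → '#ai#'; at [30:37] → '#1fou7#'.
Every occurrence is swapped for '_'.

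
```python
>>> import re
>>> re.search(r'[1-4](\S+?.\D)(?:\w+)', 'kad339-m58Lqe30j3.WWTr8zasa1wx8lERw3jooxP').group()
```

The match spans [3:17] → '339-m58Lqe30j3'.

'339-m58Lqe30j3'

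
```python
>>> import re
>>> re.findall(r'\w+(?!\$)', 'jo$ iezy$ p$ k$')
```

['j', 'iez']

The negative lookahead/lookbehind blocks any match where the forbidden context is present.
Scanning left to right: at [0:1] → 'j'; at [4:7] → 'iez'.
No capturing groups, so `findall` returns the 2 full match strings.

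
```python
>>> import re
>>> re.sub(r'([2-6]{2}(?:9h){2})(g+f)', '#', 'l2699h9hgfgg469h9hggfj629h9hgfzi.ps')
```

'l2699h9hgfgg#j#zi.ps'

Pattern: exactly 2 of a character in [2-6], then the literal '9h' repeated 2 times (captured); then one or more of a literal 'g', then a literal 'f' (captured).
Matches: at [12:21] → '469h9hggf'; at [22:30] → '629h9hgf'.
Every occurrence is swapped for '#'.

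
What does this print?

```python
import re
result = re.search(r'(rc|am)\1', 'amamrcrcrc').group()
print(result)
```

`\1` is not a pattern — it's the concrete string captured by group 1, re-applied verbatim.
`search` walks the string left to right and returns the first match it finds.
The match spans [0:4] → 'amam'.
Captured: group 1 = 'am'.

amam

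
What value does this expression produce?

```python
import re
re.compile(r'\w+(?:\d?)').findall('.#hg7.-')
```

['hg7']

The pattern matches one or more of a word character; then optionally a digit (non-capturing group).
No capturing groups, so `findall` returns the 1 full match string.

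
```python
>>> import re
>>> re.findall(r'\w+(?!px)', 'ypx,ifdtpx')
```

The negative lookahead/lookbehind blocks any match where the forbidden context is present.
Since nothing is captured, `findall` lists the 2 matched substrings directly.

['ypx', 'ifdtpx']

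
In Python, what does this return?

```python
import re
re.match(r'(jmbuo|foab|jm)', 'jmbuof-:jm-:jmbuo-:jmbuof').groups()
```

('jmbuo',)

Branches in `(...|...)` are attempted left-to-right; the first branch that allows the whole pattern to succeed is taken.
`re.match` only tries the pattern at the start of the string.
The match spans [0:5] → 'jmbuo'.
Captured: group 1 = 'jmbuo'.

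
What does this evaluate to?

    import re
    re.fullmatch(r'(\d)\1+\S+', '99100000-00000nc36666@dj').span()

(0, 24)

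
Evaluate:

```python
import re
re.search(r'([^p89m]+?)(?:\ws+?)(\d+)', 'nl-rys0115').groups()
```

('nl-r', '0115')

The match spans [0:10] → 'nl-rys0115'.
Captured: group 1 = 'nl-r', group 2 = '0115'.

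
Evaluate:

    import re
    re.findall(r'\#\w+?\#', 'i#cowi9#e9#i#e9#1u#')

['#cowi9#', '#i#', '#1u#']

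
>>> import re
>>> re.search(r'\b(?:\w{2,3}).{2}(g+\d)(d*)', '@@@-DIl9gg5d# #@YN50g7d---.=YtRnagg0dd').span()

The match spans [4:12] → 'DIl9gg5d'.

(4, 12)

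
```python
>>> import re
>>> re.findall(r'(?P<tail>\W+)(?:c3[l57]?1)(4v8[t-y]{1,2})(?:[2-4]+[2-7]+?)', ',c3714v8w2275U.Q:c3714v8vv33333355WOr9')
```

Pattern: one or more of a non-word character (captured as 'tail'); then the literal 'c3', then optionally one of [l57], then the literal '1' (non-capturing group); then the literal '4v8', then 1 to 2 of a character in [t-y] (captured); then one or more of a character in [2-4], then one or more of a character in [2-7] (lazy) (non-capturing group).
Walking the string: at [0:12] match ',c3714v8w227', groups = (',', '4v8w'); at [16:33] match ':c3714v8vv3333335', groups = (':', '4v8vv').
Multiple groups make `findall` return tuples — one 2-tuple for each match.

[(',', '4v8w'), (':', '4v8vv')]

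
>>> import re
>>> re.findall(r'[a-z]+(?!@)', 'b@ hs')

['hs']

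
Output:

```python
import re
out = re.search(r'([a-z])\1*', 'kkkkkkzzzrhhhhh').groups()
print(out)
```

('k',)

A backreference is literal: `\1` must see the identical characters the first group matched.
`search` walks the string left to right and returns the first match it finds.
The match spans [0:6] → 'kkkkkk'.
Captured: group 1 = 'k'.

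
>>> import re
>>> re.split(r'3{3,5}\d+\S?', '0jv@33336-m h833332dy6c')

['0jv@', 'm h8', 'y6c']

Pattern: 3 to 5 of a literal '3'; then one or more of a digit, then optionally a non-whitespace character.
Matches to split on: at [4:10] → '33336-'; at [14:20] → '33332d'.
`split` removes every match and returns the 3 fragments in between.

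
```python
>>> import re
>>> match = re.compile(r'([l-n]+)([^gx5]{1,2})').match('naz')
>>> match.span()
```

The pattern matches one or more of a character in [l-n] (captured); then 1 to 2 of any character except [gx5] (captured).
With `match`, the pattern is implicitly anchored at the beginning.
The match spans [0:3] → 'naz'.
Captured: group 1 = 'n', group 2 = 'az'.

(0, 3)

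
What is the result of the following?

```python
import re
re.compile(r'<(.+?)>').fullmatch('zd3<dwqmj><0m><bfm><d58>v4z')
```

`fullmatch` succeeds only if the pattern covers the string from start to end.
Here the pattern can't cover the whole string, so the call returns None.

None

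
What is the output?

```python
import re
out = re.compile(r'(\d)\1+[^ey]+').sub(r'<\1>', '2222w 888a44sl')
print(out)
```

A backreference is literal: `\1` must see the identical characters the first group matched.
`\1` in the replacement pulls in group 1's text for each match.

<2>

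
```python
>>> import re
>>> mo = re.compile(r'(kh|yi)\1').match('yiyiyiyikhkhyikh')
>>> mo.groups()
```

`\1` is not a pattern — it's the concrete string captured by group 1, re-applied verbatim.
`match` is anchored at position 0; if the pattern doesn't fit there, it returns None.
The match spans [0:4] → 'yiyi'.
Captured: group 1 = 'yi'.

('yi',)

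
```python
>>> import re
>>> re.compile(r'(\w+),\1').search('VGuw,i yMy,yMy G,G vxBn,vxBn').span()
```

(7, 14)

After group 1 captures some text, `\1` only succeeds where that same text appears again.
Unlike `match`, `search` isn't anchored — it looks for the pattern anywhere in the string.
The match spans [7:14] → 'yMy,yMy'.
Captured: group 1 = 'yMy'.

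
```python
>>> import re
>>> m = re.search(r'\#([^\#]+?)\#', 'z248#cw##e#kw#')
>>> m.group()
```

The match spans [4:8] → '#cw#'.

'#cw#'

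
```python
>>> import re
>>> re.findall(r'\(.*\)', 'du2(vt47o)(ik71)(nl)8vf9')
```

['(vt47o)(ik71)(nl)']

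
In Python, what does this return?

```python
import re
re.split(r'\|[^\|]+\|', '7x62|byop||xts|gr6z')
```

['7x62', '', 'gr6z']

Matches to split on: at [4:10] → '|byop|'; at [10:15] → '|xts|'.
The string is cut at each match, leaving 3 pieces.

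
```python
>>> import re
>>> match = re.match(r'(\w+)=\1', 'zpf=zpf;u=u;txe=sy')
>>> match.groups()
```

`\1` is not a pattern — it's the concrete string captured by group 1, re-applied verbatim.
`match` is anchored at position 0; if the pattern doesn't fit there, it returns None.
The match spans [0:7] → 'zpf=zpf'.
Captured: group 1 = 'zpf'.

('zpf',)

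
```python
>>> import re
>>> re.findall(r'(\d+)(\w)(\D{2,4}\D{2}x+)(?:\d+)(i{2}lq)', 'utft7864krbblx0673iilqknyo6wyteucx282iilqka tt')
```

[('7864', 'k', 'rbblx', 'iilq'), ('6', 'w', 'yteucx', 'iilq')]

`findall` packs the 4 group values into a tuple for every match.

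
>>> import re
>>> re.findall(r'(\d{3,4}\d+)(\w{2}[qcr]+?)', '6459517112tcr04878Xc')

This matches 3 to 4 of a digit, then one or more of a digit (captured); then exactly 2 of a word character, then one or more of one of [qcr] (lazy) (captured).
Walking the string: at [0:13] match '6459517112tcr', groups = ('6459517112', 'tcr'); at [13:20] match '04878Xc', groups = ('0487', '8Xc').
Multiple groups make `findall` return tuples — one 2-tuple for each match.

[('6459517112', 'tcr'), ('0487', '8Xc')]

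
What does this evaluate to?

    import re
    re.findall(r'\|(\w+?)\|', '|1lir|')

Matches: at [0:6] match '|1lir|', group 1 = '1lir'.
Because there's exactly one group, `findall` drops the full match and keeps group 1 from the one hit.

['1lir']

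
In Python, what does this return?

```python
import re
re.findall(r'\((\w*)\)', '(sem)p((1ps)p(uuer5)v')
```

`findall` collects group 1 from each match (3 total).

['sem', '1ps', 'uuer5']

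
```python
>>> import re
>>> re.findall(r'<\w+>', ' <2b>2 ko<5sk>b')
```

['<2b>', '<5sk>']

Walking the string: at [1:5] → '<2b>'; at [9:14] → '<5sk>'.
No capturing groups, so `findall` returns the 2 full match strings.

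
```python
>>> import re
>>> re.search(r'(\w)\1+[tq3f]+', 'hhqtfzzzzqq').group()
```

`\1` is not a pattern — it's the concrete string captured by group 1, re-applied verbatim.
Unlike `match`, `search` isn't anchored — it looks for the pattern anywhere in the string.
The match spans [0:5] → 'hhqtf'.
Captured: group 1 = 'h'.

'hhqtf'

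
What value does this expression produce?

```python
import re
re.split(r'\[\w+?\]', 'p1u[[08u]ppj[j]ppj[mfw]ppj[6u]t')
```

Matches to split on: at [4:9] → '[08u]'; at [12:15] → '[j]'; at [18:23] → '[mfw]'; at [26:30] → '[6u]'.
Each match becomes a cut point; 5 segments remain.

['p1u[', 'ppj', 'ppj', 'ppj', 't']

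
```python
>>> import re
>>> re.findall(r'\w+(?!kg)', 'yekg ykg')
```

Because the assertion is negative and zero-width, positions next to the forbidden text are skipped.
No capturing groups, so `findall` returns the 2 full match strings.

['yekg', 'ykg']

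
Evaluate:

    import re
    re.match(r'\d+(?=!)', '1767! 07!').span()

The positive lookaround only admits positions where the adjacent text matches; those characters stay outside the span.
`match` is anchored at position 0; if the pattern doesn't fit there, it returns None.
The match spans [0:4] → '1767'.

(0, 4)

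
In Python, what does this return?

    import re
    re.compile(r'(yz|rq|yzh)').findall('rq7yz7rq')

['rq', 'yz', 'rq']

Because there's exactly one group, `findall` drops the full match and keeps group 1 from each hit.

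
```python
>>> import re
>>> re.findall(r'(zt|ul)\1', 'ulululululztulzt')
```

['ul', 'ul']

`\1` has to match the exact text group 1 already captured.
Walking the string: at [0:4] match 'ulul', group 1 = 'ul'; at [4:8] match 'ulul', group 1 = 'ul'.
With a single group, `findall` returns only what that group captured — 2 items.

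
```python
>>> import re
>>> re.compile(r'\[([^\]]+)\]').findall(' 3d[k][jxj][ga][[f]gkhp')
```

Walking the string: at [3:6] match '[k]', group 1 = 'k'; at [6:11] match '[jxj]', group 1 = 'jxj'; at [11:15] match '[ga]', group 1 = 'ga'; at [15:19] match '[[f]', group 1 = '[f'.
`findall` collects group 1 from each match (4 total).

['k', 'jxj', 'ga', '[f']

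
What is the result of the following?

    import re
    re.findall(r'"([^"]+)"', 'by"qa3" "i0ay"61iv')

Matches: at [2:7] match '"qa3"', group 1 = 'qa3'; at [8:14] match '"i0ay"', group 1 = 'i0ay'.
With a single group, `findall` returns only what that group captured — 2 items.

['qa3', 'i0ay']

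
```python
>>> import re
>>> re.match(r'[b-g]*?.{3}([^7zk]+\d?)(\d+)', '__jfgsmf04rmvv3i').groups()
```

('fgsmf04rmvv', '3')

Pattern: zero or more of a character in [b-g] (lazy), then exactly 3 of any character; then one or more of any character except [7zk], then optionally a digit (captured); then one or more of a digit (captured).
`re.match` won't scan ahead — the pattern has to work from the very first character.
The match spans [0:15] → '__jfgsmf04rmvv3'.
Captured: group 1 = 'fgsmf04rmvv', group 2 = '3'.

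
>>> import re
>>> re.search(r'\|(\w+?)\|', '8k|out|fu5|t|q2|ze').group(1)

'out'

The match spans [2:7] → '|out|'.
Captured: group 1 = 'out'.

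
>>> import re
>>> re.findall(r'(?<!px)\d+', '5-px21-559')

['5', '1', '559']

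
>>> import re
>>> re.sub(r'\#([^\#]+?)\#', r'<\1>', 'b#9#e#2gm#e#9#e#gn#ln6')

The replacement refers to a captured group, so each match is rewritten using its own captured text.

'b<9>e<2gm>e<9>e<gn>ln6'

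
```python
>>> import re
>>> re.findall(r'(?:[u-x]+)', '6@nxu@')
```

['xu']

Since nothing is captured, `findall` lists the 1 matched substring directly.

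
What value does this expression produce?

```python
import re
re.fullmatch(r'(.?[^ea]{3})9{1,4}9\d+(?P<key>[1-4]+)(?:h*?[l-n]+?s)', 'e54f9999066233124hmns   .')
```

The pattern matches optionally any character, then exactly 3 of any character except [ea] (captured); then 1 to 4 of the literal '9', then the literal '9', then one or more of a digit; then one or more of a character in [1-4] (captured as 'key'); then zero or more of a literal 'h' (lazy), then one or more of a character in [l-n] (lazy), then a literal 's' (non-capturing group).
`re.fullmatch` requires the pattern to consume the entire string.
Here there's no way to consume every character, so the call returns None.

None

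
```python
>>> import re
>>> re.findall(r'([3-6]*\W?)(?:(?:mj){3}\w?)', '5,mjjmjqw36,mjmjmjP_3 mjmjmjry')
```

['36,', '3 ']

Pattern: zero or more of a character in [3-6], then optionally a non-word character (captured); then the literal 'mj' repeated 3 times, then optionally a word character (non-capturing group).
Walking the string: at [9:19] match '36,mjmjmjP', group 1 = '36,'; at [20:29] match '3 mjmjmjr', group 1 = '3 '.
`findall` collects group 1 from each match (2 total).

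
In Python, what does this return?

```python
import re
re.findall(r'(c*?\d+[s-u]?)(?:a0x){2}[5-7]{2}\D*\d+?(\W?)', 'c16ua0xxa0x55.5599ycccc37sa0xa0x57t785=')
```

[('cccc37s', '')]

The pattern matches zero or more of the literal 'c' (lazy), then one or more of a digit, then optionally a character in [s-u] (captured); then the literal 'a0x' repeated 2 times, then exactly 2 of a character in [5-7]; then zero or more of a non-digit, then one or more of a digit (lazy); then optionally a non-word character (captured).
Walking the string: at [19:36] match 'cccc37sa0xa0x57t7', groups = ('cccc37s', '').
`findall` packs the 2 group values into a tuple for every match.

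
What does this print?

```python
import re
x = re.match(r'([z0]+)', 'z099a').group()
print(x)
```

z0

`match` is anchored at position 0; if the pattern doesn't fit there, it returns None.
The match spans [0:2] → 'z0'.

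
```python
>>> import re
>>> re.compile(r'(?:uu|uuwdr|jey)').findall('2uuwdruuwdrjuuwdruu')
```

['uu', 'uu', 'uu', 'uu']

Branches in `(...|...)` are attempted left-to-right; the first branch that allows the whole pattern to succeed is taken.
Walking the string: at [1:3] → 'uu'; at [6:8] → 'uu'; at [12:14] → 'uu'; at [17:19] → 'uu'.
Since nothing is captured, `findall` lists the 4 matched substrings directly.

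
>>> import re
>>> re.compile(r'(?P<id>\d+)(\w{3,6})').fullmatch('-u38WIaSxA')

`re.fullmatch` requires the pattern to consume the entire string.
Here there's no way to consume every character, so the call returns None.

None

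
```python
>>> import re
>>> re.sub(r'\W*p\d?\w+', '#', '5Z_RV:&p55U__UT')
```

Pattern: zero or more of a non-word character, then the literal 'p', then optionally a digit; then one or more of a word character.
`sub` substitutes '#' at each match site.

'5Z_RV#'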